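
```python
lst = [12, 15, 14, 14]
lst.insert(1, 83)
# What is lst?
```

[12, 83, 15, 14, 14]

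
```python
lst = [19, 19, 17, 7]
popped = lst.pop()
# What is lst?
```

[19, 19, 17]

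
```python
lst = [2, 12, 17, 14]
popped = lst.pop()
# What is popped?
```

14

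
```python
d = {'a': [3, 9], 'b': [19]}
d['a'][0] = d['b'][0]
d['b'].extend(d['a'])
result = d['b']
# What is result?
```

After line 1: d = {'a': [3, 9], 'b': [19]}
After line 2 (a[0] = b[0] = 19): d = {'a': [19, 9], 'b': [19]}
After line 3 (b.extend(a) appends [19, 9]): d = {'a': [19, 9], 'b': [19, 19, 9]}
After line 4: result = d['b'] = [19, 19, 9]

[19, 19, 9]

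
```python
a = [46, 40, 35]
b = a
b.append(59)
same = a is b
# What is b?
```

After line 1: a = [46, 40, 35]
After line 2 (b = a is an alias, same object): a = [46, 40, 35], b = [46, 40, 35]
After line 3 (b.append mutates the shared list): a = [46, 40, 35, 59], b = [46, 40, 35, 59]
After line 4 (same = a is b; same object -> True): same = True

[46, 40, 35, 59]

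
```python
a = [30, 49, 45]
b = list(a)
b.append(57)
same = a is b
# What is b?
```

After line 1: a = [30, 49, 45]
After line 2 (b = list(a) is a shallow copy, new object): a = [30, 49, 45], b = [30, 49, 45]
After line 3 (append only mutates b): a = [30, 49, 45], b = [30, 49, 45, 57]
After line 4 (same = a is b; different objects -> False): same = False

[30, 49, 45, 57]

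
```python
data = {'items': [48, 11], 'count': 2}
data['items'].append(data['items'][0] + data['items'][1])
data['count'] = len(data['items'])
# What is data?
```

After line 1: data = {'items': [48, 11], 'count': 2}
After line 2 (append 48 + 11 = 59): data = {'items': [48, 11, 59], 'count': 2}
After line 3 (count = len(items) = 3): data = {'items': [48, 11, 59], 'count': 3}

{'items': [48, 11, 59], 'count': 3}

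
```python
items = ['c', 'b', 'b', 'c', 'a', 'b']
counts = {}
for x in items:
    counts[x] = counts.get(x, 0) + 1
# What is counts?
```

Initial: counts = {}, items = ['c', 'b', 'b', 'c', 'a', 'b']
See 'c': counts = {'c': 1}
See 'b': counts = {'c': 1, 'b': 1}
See 'b': counts = {'c': 1, 'b': 2}
See 'c': counts = {'c': 2, 'b': 2}
See 'a': counts = {'c': 2, 'b': 2, 'a': 1}
See 'b': counts = {'c': 2, 'b': 3, 'a': 1}

{'c': 2, 'b': 3, 'a': 1}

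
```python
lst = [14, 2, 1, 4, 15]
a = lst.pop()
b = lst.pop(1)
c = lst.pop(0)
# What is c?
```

After line 1: lst = [14, 2, 1, 4, 15]
After line 2 (pop() -> a = 15): lst = [14, 2, 1, 4]
After line 3 (pop(1) -> b = 2): lst = [14, 1, 4]
After line 4 (pop(0) -> c = 14): lst = [1, 4]

14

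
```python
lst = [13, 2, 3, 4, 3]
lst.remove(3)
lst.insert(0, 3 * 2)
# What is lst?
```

After line 1: lst = [13, 2, 3, 4, 3]
After line 2 (remove first 3): lst = [13, 2, 4, 3]
After line 3 (insert 6 at index 0): lst = [6, 13, 2, 4, 3]

[6, 13, 2, 4, 3]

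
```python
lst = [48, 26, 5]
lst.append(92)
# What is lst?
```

[48, 26, 5, 92]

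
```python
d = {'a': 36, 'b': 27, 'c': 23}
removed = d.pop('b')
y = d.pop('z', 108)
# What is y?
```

After line 1: d = {'a': 36, 'b': 27, 'c': 23}
After line 2 (pop 'b' returns 27): d = {'a': 36, 'c': 23}, removed = 27
After line 3 (pop 'z' missing, returns default 108): d = {'a': 36, 'c': 23}, y = 108

108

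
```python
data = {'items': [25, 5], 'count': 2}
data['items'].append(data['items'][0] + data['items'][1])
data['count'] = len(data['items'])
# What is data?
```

After line 1: data = {'items': [25, 5], 'count': 2}
After line 2 (append 25 + 5 = 30): data = {'items': [25, 5, 30], 'count': 2}
After line 3 (count = len(items) = 3): data = {'items': [25, 5, 30], 'count': 3}

{'items': [25, 5, 30], 'count': 3}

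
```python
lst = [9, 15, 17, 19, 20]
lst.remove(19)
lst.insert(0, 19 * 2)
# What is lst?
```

After line 1: lst = [9, 15, 17, 19, 20]
After line 2 (remove first 19): lst = [9, 15, 17, 20]
After line 3 (insert 38 at index 0): lst = [38, 9, 15, 17, 20]

[38, 9, 15, 17, 20]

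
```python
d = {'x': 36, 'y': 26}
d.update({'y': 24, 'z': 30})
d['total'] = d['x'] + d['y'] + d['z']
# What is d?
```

After line 1: d = {'x': 36, 'y': 26}
After line 2 (y overwritten, z added): d = {'x': 36, 'y': 24, 'z': 30}
After line 3 (total = 36 + 24 + 30 = 90): d = {'x': 36, 'y': 24, 'z': 30, 'total': 90}

{'x': 36, 'y': 24, 'z': 30, 'total': 90}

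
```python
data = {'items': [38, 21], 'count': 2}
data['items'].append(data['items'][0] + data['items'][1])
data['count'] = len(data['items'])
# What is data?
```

After line 1: data = {'items': [38, 21], 'count': 2}
After line 2 (append 38 + 21 = 59): data = {'items': [38, 21, 59], 'count': 2}
After line 3 (count = len(items) = 3): data = {'items': [38, 21, 59], 'count': 3}

{'items': [38, 21, 59], 'count': 3}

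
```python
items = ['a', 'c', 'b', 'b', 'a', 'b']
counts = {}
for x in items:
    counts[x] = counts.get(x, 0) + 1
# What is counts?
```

Initial: counts = {}, items = ['a', 'c', 'b', 'b', 'a', 'b']
See 'a': counts = {'a': 1}
See 'c': counts = {'a': 1, 'c': 1}
See 'b': counts = {'a': 1, 'c': 1, 'b': 1}
See 'b': counts = {'a': 1, 'c': 1, 'b': 2}
See 'a': counts = {'a': 2, 'c': 1, 'b': 2}
See 'b': counts = {'a': 2, 'c': 1, 'b': 3}

{'a': 2, 'c': 1, 'b': 3}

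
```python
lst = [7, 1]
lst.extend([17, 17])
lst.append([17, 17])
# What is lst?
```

After line 1: lst = [7, 1]
After line 2 (extend unpacks [17, 17]): lst = [7, 1, 17, 17]
After line 3 (append adds [17, 17] as single element): lst = [7, 1, 17, 17, [17, 17]]

[7, 1, 17, 17, [17, 17]]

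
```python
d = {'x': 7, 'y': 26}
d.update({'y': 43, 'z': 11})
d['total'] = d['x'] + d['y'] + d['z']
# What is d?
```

After line 1: d = {'x': 7, 'y': 26}
After line 2 (y overwritten, z added): d = {'x': 7, 'y': 43, 'z': 11}
After line 3 (total = 7 + 43 + 11 = 61): d = {'x': 7, 'y': 43, 'z': 11, 'total': 61}

{'x': 7, 'y': 43, 'z': 11, 'total': 61}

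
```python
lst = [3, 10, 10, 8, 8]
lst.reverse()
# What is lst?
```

[8, 8, 10, 10, 3]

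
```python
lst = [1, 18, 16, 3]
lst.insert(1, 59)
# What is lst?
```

[1, 59, 18, 16, 3]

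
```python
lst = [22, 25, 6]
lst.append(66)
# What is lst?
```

[22, 25, 6, 66]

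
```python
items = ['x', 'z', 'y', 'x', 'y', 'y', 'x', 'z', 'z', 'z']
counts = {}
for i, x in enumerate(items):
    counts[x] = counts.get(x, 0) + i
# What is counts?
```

Initial: counts = {}, items = ['x', 'z', 'y', 'x', 'y', 'y', 'x', 'z', 'z', 'z']
i=0, x='x': counts = {'x': 0}
i=1, x='z': counts = {'x': 0, 'z': 1}
i=2, x='y': counts = {'x': 0, 'z': 1, 'y': 2}
i=3, x='x': counts = {'x': 3, 'z': 1, 'y': 2}
i=4, x='y': counts = {'x': 3, 'z': 1, 'y': 6}
i=5, x='y': counts = {'x': 3, 'z': 1, 'y': 11}
i=6, x='x': counts = {'x': 9, 'z': 1, 'y': 11}
i=7, x='z': counts = {'x': 9, 'z': 8, 'y': 11}
i=8, x='z': counts = {'x': 9, 'z': 16, 'y': 11}
i=9, x='z': counts = {'x': 9, 'z': 25, 'y': 11}

{'x': 9, 'z': 25, 'y': 11}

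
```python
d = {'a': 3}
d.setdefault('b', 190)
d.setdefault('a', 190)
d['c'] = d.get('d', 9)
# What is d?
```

After line 1: d = {'a': 3}
After line 2 (setdefault adds 'b'=190): d = {'a': 3, 'b': 190}
After line 3 (setdefault 'a' no-op, already exists): d = {'a': 3, 'b': 190}
After line 4 (get('d', 9) returns default since 'd' not in d): d = {'a': 3, 'b': 190, 'c': 9}

{'a': 3, 'b': 190, 'c': 9}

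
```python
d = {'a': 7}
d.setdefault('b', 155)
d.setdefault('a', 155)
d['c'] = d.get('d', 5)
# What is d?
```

After line 1: d = {'a': 7}
After line 2 (setdefault adds 'b'=155): d = {'a': 7, 'b': 155}
After line 3 (setdefault 'a' no-op, already exists): d = {'a': 7, 'b': 155}
After line 4 (get('d', 5) returns default since 'd' not in d): d = {'a': 7, 'b': 155, 'c': 5}

{'a': 7, 'b': 155, 'c': 5}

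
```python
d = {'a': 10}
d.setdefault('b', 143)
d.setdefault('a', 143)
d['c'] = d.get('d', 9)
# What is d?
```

After line 1: d = {'a': 10}
After line 2 (setdefault adds 'b'=143): d = {'a': 10, 'b': 143}
After line 3 (setdefault 'a' no-op, already exists): d = {'a': 10, 'b': 143}
After line 4 (get('d', 9) returns default since 'd' not in d): d = {'a': 10, 'b': 143, 'c': 9}

{'a': 10, 'b': 143, 'c': 9}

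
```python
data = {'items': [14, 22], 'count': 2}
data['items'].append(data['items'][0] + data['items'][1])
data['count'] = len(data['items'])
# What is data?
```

After line 1: data = {'items': [14, 22], 'count': 2}
After line 2 (append 14 + 22 = 36): data = {'items': [14, 22, 36], 'count': 2}
After line 3 (count = len(items) = 3): data = {'items': [14, 22, 36], 'count': 3}

{'items': [14, 22, 36], 'count': 3}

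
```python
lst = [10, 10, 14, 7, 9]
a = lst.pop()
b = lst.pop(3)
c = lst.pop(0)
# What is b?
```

After line 1: lst = [10, 10, 14, 7, 9]
After line 2 (pop() -> a = 9): lst = [10, 10, 14, 7]
After line 3 (pop(3) -> b = 7): lst = [10, 10, 14]
After line 4 (pop(0) -> c = 10): lst = [10, 14]

7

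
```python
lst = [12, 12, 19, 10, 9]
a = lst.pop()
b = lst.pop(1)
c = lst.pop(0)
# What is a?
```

After line 1: lst = [12, 12, 19, 10, 9]
After line 2 (pop() -> a = 9): lst = [12, 12, 19, 10]
After line 3 (pop(1) -> b = 12): lst = [12, 19, 10]
After line 4 (pop(0) -> c = 12): lst = [19, 10]

9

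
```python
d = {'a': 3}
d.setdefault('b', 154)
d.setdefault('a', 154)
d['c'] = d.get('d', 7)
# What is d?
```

After line 1: d = {'a': 3}
After line 2 (setdefault adds 'b'=154): d = {'a': 3, 'b': 154}
After line 3 (setdefault 'a' no-op, already exists): d = {'a': 3, 'b': 154}
After line 4 (get('d', 7) returns default since 'd' not in d): d = {'a': 3, 'b': 154, 'c': 7}

{'a': 3, 'b': 154, 'c': 7}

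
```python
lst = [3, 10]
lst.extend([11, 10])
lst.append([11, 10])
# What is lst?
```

After line 1: lst = [3, 10]
After line 2 (extend unpacks [11, 10]): lst = [3, 10, 11, 10]
After line 3 (append adds [11, 10] as single element): lst = [3, 10, 11, 10, [11, 10]]

[3, 10, 11, 10, [11, 10]]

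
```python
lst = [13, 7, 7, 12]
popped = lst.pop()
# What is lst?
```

[13, 7, 7]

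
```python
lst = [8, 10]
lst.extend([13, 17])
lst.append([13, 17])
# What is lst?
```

After line 1: lst = [8, 10]
After line 2 (extend unpacks [13, 17]): lst = [8, 10, 13, 17]
After line 3 (append adds [13, 17] as single element): lst = [8, 10, 13, 17, [13, 17]]

[8, 10, 13, 17, [13, 17]]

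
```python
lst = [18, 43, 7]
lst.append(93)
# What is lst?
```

[18, 43, 7, 93]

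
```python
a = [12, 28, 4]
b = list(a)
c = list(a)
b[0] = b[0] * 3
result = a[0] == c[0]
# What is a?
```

After line 1: a = [12, 28, 4]
After line 2 (b = list(a), copy): a = [12, 28, 4], b = [12, 28, 4]
After line 3 (c = list(a) is a copy, new object): c = [12, 28, 4]
After line 4 (b[0] = 12 * 3 = 36; only b mutates (copy)): a = [12, 28, 4], b = [36, 28, 4], c = [12, 28, 4]
After line 5 (a[0] = 12, c[0] = 12; result = True)

[12, 28, 4]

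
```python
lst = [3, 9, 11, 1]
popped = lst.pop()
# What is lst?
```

[3, 9, 11]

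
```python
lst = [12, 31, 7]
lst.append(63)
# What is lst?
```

[12, 31, 7, 63]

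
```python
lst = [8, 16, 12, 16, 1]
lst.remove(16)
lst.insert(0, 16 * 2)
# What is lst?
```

After line 1: lst = [8, 16, 12, 16, 1]
After line 2 (remove first 16): lst = [8, 12, 16, 1]
After line 3 (insert 32 at index 0): lst = [32, 8, 12, 16, 1]

[32, 8, 12, 16, 1]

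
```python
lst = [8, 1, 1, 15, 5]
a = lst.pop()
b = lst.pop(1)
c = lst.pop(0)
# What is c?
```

After line 1: lst = [8, 1, 1, 15, 5]
After line 2 (pop() -> a = 5): lst = [8, 1, 1, 15]
After line 3 (pop(1) -> b = 1): lst = [8, 1, 15]
After line 4 (pop(0) -> c = 8): lst = [1, 15]

8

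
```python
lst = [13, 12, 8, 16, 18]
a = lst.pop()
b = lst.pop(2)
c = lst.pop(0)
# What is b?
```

After line 1: lst = [13, 12, 8, 16, 18]
After line 2 (pop() -> a = 18): lst = [13, 12, 8, 16]
After line 3 (pop(2) -> b = 8): lst = [13, 12, 16]
After line 4 (pop(0) -> c = 13): lst = [12, 16]

8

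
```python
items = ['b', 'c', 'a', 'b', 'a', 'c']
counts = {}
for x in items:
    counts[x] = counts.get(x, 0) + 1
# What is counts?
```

Initial: counts = {}, items = ['b', 'c', 'a', 'b', 'a', 'c']
See 'b': counts = {'b': 1}
See 'c': counts = {'b': 1, 'c': 1}
See 'a': counts = {'b': 1, 'c': 1, 'a': 1}
See 'b': counts = {'b': 2, 'c': 1, 'a': 1}
See 'a': counts = {'b': 2, 'c': 1, 'a': 2}
See 'c': counts = {'b': 2, 'c': 2, 'a': 2}

{'b': 2, 'c': 2, 'a': 2}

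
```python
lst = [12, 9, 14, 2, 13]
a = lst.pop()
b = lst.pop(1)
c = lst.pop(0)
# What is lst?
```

After line 1: lst = [12, 9, 14, 2, 13]
After line 2 (pop() -> a = 13): lst = [12, 9, 14, 2]
After line 3 (pop(1) -> b = 9): lst = [12, 14, 2]
After line 4 (pop(0) -> c = 12): lst = [14, 2]

[14, 2]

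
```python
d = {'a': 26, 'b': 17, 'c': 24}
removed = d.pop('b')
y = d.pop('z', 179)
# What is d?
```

After line 1: d = {'a': 26, 'b': 17, 'c': 24}
After line 2 (pop 'b' returns 17): d = {'a': 26, 'c': 24}, removed = 17
After line 3 (pop 'z' missing, returns default 179): d = {'a': 26, 'c': 24}, y = 179

{'a': 26, 'c': 24}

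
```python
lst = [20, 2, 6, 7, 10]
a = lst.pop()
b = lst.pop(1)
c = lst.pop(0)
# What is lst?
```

After line 1: lst = [20, 2, 6, 7, 10]
After line 2 (pop() -> a = 10): lst = [20, 2, 6, 7]
After line 3 (pop(1) -> b = 2): lst = [20, 6, 7]
After line 4 (pop(0) -> c = 20): lst = [6, 7]

[6, 7]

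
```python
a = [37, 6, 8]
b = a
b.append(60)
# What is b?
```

After line 1: a = [37, 6, 8]
After line 2 (b = a is an alias, same object): a = [37, 6, 8], b = [37, 6, 8]
After line 3 (b.append mutates the shared list): a = [37, 6, 8, 60], b = [37, 6, 8, 60]

[37, 6, 8, 60]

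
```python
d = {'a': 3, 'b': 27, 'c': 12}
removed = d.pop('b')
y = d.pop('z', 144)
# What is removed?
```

After line 1: d = {'a': 3, 'b': 27, 'c': 12}
After line 2 (pop 'b' returns 27): d = {'a': 3, 'c': 12}, removed = 27
After line 3 (pop 'z' missing, returns default 144): d = {'a': 3, 'c': 12}, y = 144

27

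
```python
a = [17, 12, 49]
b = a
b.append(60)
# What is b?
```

After line 1: a = [17, 12, 49]
After line 2 (b = a is an alias, same object): a = [17, 12, 49], b = [17, 12, 49]
After line 3 (b.append mutates the shared list): a = [17, 12, 49, 60], b = [17, 12, 49, 60]

[17, 12, 49, 60]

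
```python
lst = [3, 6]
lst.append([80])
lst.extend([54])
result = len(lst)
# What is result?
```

After line 1: lst = [3, 6]
After line 2 (append adds [80] as single element): lst = [3, 6, [80]]
After line 3 (extend unpacks [54], adds 54): lst = [3, 6, [80], 54]
After line 4: result = len(lst) = 4

4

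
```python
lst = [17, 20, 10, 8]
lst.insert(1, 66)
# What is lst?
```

[17, 66, 20, 10, 8]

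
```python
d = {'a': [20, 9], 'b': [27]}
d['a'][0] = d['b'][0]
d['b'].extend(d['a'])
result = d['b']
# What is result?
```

After line 1: d = {'a': [20, 9], 'b': [27]}
After line 2 (a[0] = b[0] = 27): d = {'a': [27, 9], 'b': [27]}
After line 3 (b.extend(a) appends [27, 9]): d = {'a': [27, 9], 'b': [27, 27, 9]}
After line 4: result = d['b'] = [27, 27, 9]

[27, 27, 9]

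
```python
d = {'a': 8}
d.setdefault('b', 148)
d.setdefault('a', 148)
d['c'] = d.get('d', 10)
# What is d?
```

After line 1: d = {'a': 8}
After line 2 (setdefault adds 'b'=148): d = {'a': 8, 'b': 148}
After line 3 (setdefault 'a' no-op, already exists): d = {'a': 8, 'b': 148}
After line 4 (get('d', 10) returns default since 'd' not in d): d = {'a': 8, 'b': 148, 'c': 10}

{'a': 8, 'b': 148, 'c': 10}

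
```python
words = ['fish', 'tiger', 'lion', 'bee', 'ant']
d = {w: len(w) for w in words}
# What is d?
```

{'fish': 4, 'tiger': 5, 'lion': 4, 'bee': 3, 'ant': 3}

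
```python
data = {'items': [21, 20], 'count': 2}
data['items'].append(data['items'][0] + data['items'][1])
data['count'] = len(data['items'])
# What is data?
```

After line 1: data = {'items': [21, 20], 'count': 2}
After line 2 (append 21 + 20 = 41): data = {'items': [21, 20, 41], 'count': 2}
After line 3 (count = len(items) = 3): data = {'items': [21, 20, 41], 'count': 3}

{'items': [21, 20, 41], 'count': 3}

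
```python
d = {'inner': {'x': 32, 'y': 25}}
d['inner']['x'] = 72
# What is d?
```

After line 1: d = {'inner': {'x': 32, 'y': 25}}
After line 2 (inner x overwritten): d = {'inner': {'x': 72, 'y': 25}}

{'inner': {'x': 72, 'y': 25}}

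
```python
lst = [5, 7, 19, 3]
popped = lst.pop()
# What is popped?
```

3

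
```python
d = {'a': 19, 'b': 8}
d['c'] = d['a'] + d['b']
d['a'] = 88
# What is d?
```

After line 1: d = {'a': 19, 'b': 8}
After line 2 (d['c'] = 19 + 8): d = {'a': 19, 'b': 8, 'c': 27}
After line 3: d = {'a': 88, 'b': 8, 'c': 27}

{'a': 88, 'b': 8, 'c': 27}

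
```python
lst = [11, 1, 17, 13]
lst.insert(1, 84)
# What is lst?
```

[11, 84, 1, 17, 13]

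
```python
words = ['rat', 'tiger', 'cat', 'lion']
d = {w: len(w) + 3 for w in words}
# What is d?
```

{'rat': 6, 'tiger': 8, 'cat': 6, 'lion': 7}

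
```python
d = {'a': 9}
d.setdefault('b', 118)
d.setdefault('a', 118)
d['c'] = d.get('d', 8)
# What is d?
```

After line 1: d = {'a': 9}
After line 2 (setdefault adds 'b'=118): d = {'a': 9, 'b': 118}
After line 3 (setdefault 'a' no-op, already exists): d = {'a': 9, 'b': 118}
After line 4 (get('d', 8) returns default since 'd' not in d): d = {'a': 9, 'b': 118, 'c': 8}

{'a': 9, 'b': 118, 'c': 8}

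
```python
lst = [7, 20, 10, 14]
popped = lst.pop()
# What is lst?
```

[7, 20, 10]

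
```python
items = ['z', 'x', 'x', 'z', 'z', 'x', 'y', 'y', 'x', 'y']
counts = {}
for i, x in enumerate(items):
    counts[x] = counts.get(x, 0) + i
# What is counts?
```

Initial: counts = {}, items = ['z', 'x', 'x', 'z', 'z', 'x', 'y', 'y', 'x', 'y']
i=0, x='z': counts = {'z': 0}
i=1, x='x': counts = {'z': 0, 'x': 1}
i=2, x='x': counts = {'z': 0, 'x': 3}
i=3, x='z': counts = {'z': 3, 'x': 3}
i=4, x='z': counts = {'z': 7, 'x': 3}
i=5, x='x': counts = {'z': 7, 'x': 8}
i=6, x='y': counts = {'z': 7, 'x': 8, 'y': 6}
i=7, x='y': counts = {'z': 7, 'x': 8, 'y': 13}
i=8, x='x': counts = {'z': 7, 'x': 16, 'y': 13}
i=9, x='y': counts = {'z': 7, 'x': 16, 'y': 22}

{'z': 7, 'x': 16, 'y': 22}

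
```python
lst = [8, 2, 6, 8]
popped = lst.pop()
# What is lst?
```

[8, 2, 6]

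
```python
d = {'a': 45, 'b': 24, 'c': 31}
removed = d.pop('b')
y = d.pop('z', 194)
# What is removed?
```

After line 1: d = {'a': 45, 'b': 24, 'c': 31}
After line 2 (pop 'b' returns 24): d = {'a': 45, 'c': 31}, removed = 24
After line 3 (pop 'z' missing, returns default 194): d = {'a': 45, 'c': 31}, y = 194

24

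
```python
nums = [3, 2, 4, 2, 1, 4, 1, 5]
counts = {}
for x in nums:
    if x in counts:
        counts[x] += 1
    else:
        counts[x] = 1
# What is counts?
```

Initial: counts = {}, nums = [3, 2, 4, 2, 1, 4, 1, 5]
See 3: counts = {3: 1}
See 2: counts = {3: 1, 2: 1}
See 4: counts = {3: 1, 2: 1, 4: 1}
See 2: counts = {3: 1, 2: 2, 4: 1}
See 1: counts = {3: 1, 2: 2, 4: 1, 1: 1}
See 4: counts = {3: 1, 2: 2, 4: 2, 1: 1}
See 1: counts = {3: 1, 2: 2, 4: 2, 1: 2}
See 5: counts = {3: 1, 2: 2, 4: 2, 1: 2, 5: 1}

{3: 1, 2: 2, 4: 2, 1: 2, 5: 1}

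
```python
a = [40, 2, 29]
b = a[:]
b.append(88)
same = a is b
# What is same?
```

After line 1: a = [40, 2, 29]
After line 2 (b = a[:] is a shallow copy, new object): a = [40, 2, 29], b = [40, 2, 29]
After line 3 (append only mutates b): a = [40, 2, 29], b = [40, 2, 29, 88]
After line 4 (same = a is b; different objects -> False): same = False

False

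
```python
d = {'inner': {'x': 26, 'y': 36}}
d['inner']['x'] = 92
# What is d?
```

After line 1: d = {'inner': {'x': 26, 'y': 36}}
After line 2 (inner x overwritten): d = {'inner': {'x': 92, 'y': 36}}

{'inner': {'x': 92, 'y': 36}}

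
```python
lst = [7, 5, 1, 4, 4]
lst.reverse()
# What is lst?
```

[4, 4, 1, 5, 7]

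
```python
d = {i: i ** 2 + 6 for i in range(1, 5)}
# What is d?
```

{1: 7, 2: 10, 3: 15, 4: 22}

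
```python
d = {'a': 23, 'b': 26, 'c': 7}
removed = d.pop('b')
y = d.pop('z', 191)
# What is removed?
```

After line 1: d = {'a': 23, 'b': 26, 'c': 7}
After line 2 (pop 'b' returns 26): d = {'a': 23, 'c': 7}, removed = 26
After line 3 (pop 'z' missing, returns default 191): d = {'a': 23, 'c': 7}, y = 191

26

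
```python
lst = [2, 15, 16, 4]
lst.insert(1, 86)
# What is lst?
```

[2, 86, 15, 16, 4]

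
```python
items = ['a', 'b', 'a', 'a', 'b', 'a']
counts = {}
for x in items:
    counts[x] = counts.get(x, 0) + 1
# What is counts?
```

Initial: counts = {}, items = ['a', 'b', 'a', 'a', 'b', 'a']
See 'a': counts = {'a': 1}
See 'b': counts = {'a': 1, 'b': 1}
See 'a': counts = {'a': 2, 'b': 1}
See 'a': counts = {'a': 3, 'b': 1}
See 'b': counts = {'a': 3, 'b': 2}
See 'a': counts = {'a': 4, 'b': 2}

{'a': 4, 'b': 2}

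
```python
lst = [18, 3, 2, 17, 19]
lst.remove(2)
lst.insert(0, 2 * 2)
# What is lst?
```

After line 1: lst = [18, 3, 2, 17, 19]
After line 2 (remove first 2): lst = [18, 3, 17, 19]
After line 3 (insert 4 at index 0): lst = [4, 18, 3, 17, 19]

[4, 18, 3, 17, 19]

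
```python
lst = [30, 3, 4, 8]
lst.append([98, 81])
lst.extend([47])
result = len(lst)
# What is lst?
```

After line 1: lst = [30, 3, 4, 8]
After line 2 (append adds [98, 81] as single element): lst = [30, 3, 4, 8, [98, 81]]
After line 3 (extend unpacks [47], adds 47): lst = [30, 3, 4, 8, [98, 81], 47]
After line 4: result = len(lst) = 6

[30, 3, 4, 8, [98, 81], 47]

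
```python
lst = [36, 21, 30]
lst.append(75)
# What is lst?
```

[36, 21, 30, 75]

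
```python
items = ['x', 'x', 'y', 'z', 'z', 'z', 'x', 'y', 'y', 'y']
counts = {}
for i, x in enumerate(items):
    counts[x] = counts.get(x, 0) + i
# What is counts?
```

Initial: counts = {}, items = ['x', 'x', 'y', 'z', 'z', 'z', 'x', 'y', 'y', 'y']
i=0, x='x': counts = {'x': 0}
i=1, x='x': counts = {'x': 1}
i=2, x='y': counts = {'x': 1, 'y': 2}
i=3, x='z': counts = {'x': 1, 'y': 2, 'z': 3}
i=4, x='z': counts = {'x': 1, 'y': 2, 'z': 7}
i=5, x='z': counts = {'x': 1, 'y': 2, 'z': 12}
i=6, x='x': counts = {'x': 7, 'y': 2, 'z': 12}
i=7, x='y': counts = {'x': 7, 'y': 9, 'z': 12}
i=8, x='y': counts = {'x': 7, 'y': 17, 'z': 12}
i=9, x='y': counts = {'x': 7, 'y': 26, 'z': 12}

{'x': 7, 'y': 26, 'z': 12}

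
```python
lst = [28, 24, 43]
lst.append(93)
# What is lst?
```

[28, 24, 43, 93]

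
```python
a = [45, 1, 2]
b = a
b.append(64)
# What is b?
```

After line 1: a = [45, 1, 2]
After line 2 (b = a is an alias, same object): a = [45, 1, 2], b = [45, 1, 2]
After line 3 (b.append mutates the shared list): a = [45, 1, 2, 64], b = [45, 1, 2, 64]

[45, 1, 2, 64]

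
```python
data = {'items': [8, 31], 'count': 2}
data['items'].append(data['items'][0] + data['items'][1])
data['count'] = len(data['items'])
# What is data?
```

After line 1: data = {'items': [8, 31], 'count': 2}
After line 2 (append 8 + 31 = 39): data = {'items': [8, 31, 39], 'count': 2}
After line 3 (count = len(items) = 3): data = {'items': [8, 31, 39], 'count': 3}

{'items': [8, 31, 39], 'count': 3}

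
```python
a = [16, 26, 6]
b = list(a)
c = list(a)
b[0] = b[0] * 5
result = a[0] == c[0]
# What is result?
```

After line 1: a = [16, 26, 6]
After line 2 (b = list(a), copy): a = [16, 26, 6], b = [16, 26, 6]
After line 3 (c = list(a) is a copy, new object): c = [16, 26, 6]
After line 4 (b[0] = 16 * 5 = 80; only b mutates (copy)): a = [16, 26, 6], b = [80, 26, 6], c = [16, 26, 6]
After line 5 (a[0] = 16, c[0] = 16; result = True)

True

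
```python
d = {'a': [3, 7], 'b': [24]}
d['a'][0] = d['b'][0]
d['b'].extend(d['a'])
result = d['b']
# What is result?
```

After line 1: d = {'a': [3, 7], 'b': [24]}
After line 2 (a[0] = b[0] = 24): d = {'a': [24, 7], 'b': [24]}
After line 3 (b.extend(a) appends [24, 7]): d = {'a': [24, 7], 'b': [24, 24, 7]}
After line 4: result = d['b'] = [24, 24, 7]

[24, 24, 7]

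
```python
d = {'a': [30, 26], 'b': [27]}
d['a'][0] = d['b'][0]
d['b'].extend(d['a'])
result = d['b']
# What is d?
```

After line 1: d = {'a': [30, 26], 'b': [27]}
After line 2 (a[0] = b[0] = 27): d = {'a': [27, 26], 'b': [27]}
After line 3 (b.extend(a) appends [27, 26]): d = {'a': [27, 26], 'b': [27, 27, 26]}
After line 4: result = d['b'] = [27, 27, 26]

{'a': [27, 26], 'b': [27, 27, 26]}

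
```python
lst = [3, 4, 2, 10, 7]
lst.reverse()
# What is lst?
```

[7, 10, 2, 4, 3]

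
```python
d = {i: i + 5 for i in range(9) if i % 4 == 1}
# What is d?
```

{1: 6, 5: 10}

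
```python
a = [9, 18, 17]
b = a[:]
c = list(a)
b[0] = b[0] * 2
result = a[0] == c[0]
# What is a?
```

After line 1: a = [9, 18, 17]
After line 2 (b = a[:], copy): a = [9, 18, 17], b = [9, 18, 17]
After line 3 (c = list(a) is a copy, new object): c = [9, 18, 17]
After line 4 (b[0] = 9 * 2 = 18; only b mutates (copy)): a = [9, 18, 17], b = [18, 18, 17], c = [9, 18, 17]
After line 5 (a[0] = 9, c[0] = 9; result = True)

[9, 18, 17]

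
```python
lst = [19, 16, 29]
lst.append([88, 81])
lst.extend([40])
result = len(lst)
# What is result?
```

After line 1: lst = [19, 16, 29]
After line 2 (append adds [88, 81] as single element): lst = [19, 16, 29, [88, 81]]
After line 3 (extend unpacks [40], adds 40): lst = [19, 16, 29, [88, 81], 40]
After line 4: result = len(lst) = 5

5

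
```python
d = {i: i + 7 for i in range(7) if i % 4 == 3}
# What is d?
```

{3: 10}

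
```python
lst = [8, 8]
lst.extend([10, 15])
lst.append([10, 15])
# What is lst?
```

After line 1: lst = [8, 8]
After line 2 (extend unpacks [10, 15]): lst = [8, 8, 10, 15]
After line 3 (append adds [10, 15] as single element): lst = [8, 8, 10, 15, [10, 15]]

[8, 8, 10, 15, [10, 15]]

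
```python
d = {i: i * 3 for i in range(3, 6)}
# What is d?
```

{3: 9, 4: 12, 5: 15}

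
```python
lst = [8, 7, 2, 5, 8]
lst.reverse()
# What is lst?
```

[8, 5, 2, 7, 8]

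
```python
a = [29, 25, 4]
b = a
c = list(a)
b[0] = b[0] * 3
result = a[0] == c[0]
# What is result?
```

After line 1: a = [29, 25, 4]
After line 2 (b = a, alias): a = [29, 25, 4], b = [29, 25, 4]
After line 3 (c = list(a) is a copy, new object): c = [29, 25, 4]
After line 4 (b[0] = 29 * 3 = 87; mutates shared a/b): a = b = [87, 25, 4], c = [29, 25, 4]
After line 5 (a[0] = 87, c[0] = 29; result = False)

False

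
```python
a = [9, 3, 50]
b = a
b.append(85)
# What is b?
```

After line 1: a = [9, 3, 50]
After line 2 (b = a is an alias, same object): a = [9, 3, 50], b = [9, 3, 50]
After line 3 (b.append mutates the shared list): a = [9, 3, 50, 85], b = [9, 3, 50, 85]

[9, 3, 50, 85]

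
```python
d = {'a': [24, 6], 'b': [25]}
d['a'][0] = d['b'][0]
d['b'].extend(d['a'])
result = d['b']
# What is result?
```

After line 1: d = {'a': [24, 6], 'b': [25]}
After line 2 (a[0] = b[0] = 25): d = {'a': [25, 6], 'b': [25]}
After line 3 (b.extend(a) appends [25, 6]): d = {'a': [25, 6], 'b': [25, 25, 6]}
After line 4: result = d['b'] = [25, 25, 6]

[25, 25, 6]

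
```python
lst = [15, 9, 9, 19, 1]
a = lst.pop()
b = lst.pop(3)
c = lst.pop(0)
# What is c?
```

After line 1: lst = [15, 9, 9, 19, 1]
After line 2 (pop() -> a = 1): lst = [15, 9, 9, 19]
After line 3 (pop(3) -> b = 19): lst = [15, 9, 9]
After line 4 (pop(0) -> c = 15): lst = [9, 9]

15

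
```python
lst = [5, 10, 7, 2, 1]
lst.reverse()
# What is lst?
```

[1, 2, 7, 10, 5]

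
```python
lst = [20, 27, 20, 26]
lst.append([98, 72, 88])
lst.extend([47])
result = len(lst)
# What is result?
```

After line 1: lst = [20, 27, 20, 26]
After line 2 (append adds [98, 72, 88] as single element): lst = [20, 27, 20, 26, [98, 72, 88]]
After line 3 (extend unpacks [47], adds 47): lst = [20, 27, 20, 26, [98, 72, 88], 47]
After line 4: result = len(lst) = 6

6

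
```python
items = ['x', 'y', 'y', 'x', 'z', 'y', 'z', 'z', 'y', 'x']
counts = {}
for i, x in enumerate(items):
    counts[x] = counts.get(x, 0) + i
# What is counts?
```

Initial: counts = {}, items = ['x', 'y', 'y', 'x', 'z', 'y', 'z', 'z', 'y', 'x']
i=0, x='x': counts = {'x': 0}
i=1, x='y': counts = {'x': 0, 'y': 1}
i=2, x='y': counts = {'x': 0, 'y': 3}
i=3, x='x': counts = {'x': 3, 'y': 3}
i=4, x='z': counts = {'x': 3, 'y': 3, 'z': 4}
i=5, x='y': counts = {'x': 3, 'y': 8, 'z': 4}
i=6, x='z': counts = {'x': 3, 'y': 8, 'z': 10}
i=7, x='z': counts = {'x': 3, 'y': 8, 'z': 17}
i=8, x='y': counts = {'x': 3, 'y': 16, 'z': 17}
i=9, x='x': counts = {'x': 12, 'y': 16, 'z': 17}

{'x': 12, 'y': 16, 'z': 17}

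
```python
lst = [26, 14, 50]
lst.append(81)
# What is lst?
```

[26, 14, 50, 81]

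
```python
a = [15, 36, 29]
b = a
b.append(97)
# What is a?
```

After line 1: a = [15, 36, 29]
After line 2 (b = a is an alias, same object): a = [15, 36, 29], b = [15, 36, 29]
After line 3 (b.append mutates the shared list): a = [15, 36, 29, 97], b = [15, 36, 29, 97]

[15, 36, 29, 97]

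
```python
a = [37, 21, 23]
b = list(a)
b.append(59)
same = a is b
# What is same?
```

After line 1: a = [37, 21, 23]
After line 2 (b = list(a) is a shallow copy, new object): a = [37, 21, 23], b = [37, 21, 23]
After line 3 (append only mutates b): a = [37, 21, 23], b = [37, 21, 23, 59]
After line 4 (same = a is b; different objects -> False): same = False

False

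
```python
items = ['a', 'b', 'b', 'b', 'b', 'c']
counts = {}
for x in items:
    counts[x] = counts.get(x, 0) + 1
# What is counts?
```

Initial: counts = {}, items = ['a', 'b', 'b', 'b', 'b', 'c']
See 'a': counts = {'a': 1}
See 'b': counts = {'a': 1, 'b': 1}
See 'b': counts = {'a': 1, 'b': 2}
See 'b': counts = {'a': 1, 'b': 3}
See 'b': counts = {'a': 1, 'b': 4}
See 'c': counts = {'a': 1, 'b': 4, 'c': 1}

{'a': 1, 'b': 4, 'c': 1}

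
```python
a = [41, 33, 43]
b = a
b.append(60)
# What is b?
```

After line 1: a = [41, 33, 43]
After line 2 (b = a is an alias, same object): a = [41, 33, 43], b = [41, 33, 43]
After line 3 (b.append mutates the shared list): a = [41, 33, 43, 60], b = [41, 33, 43, 60]

[41, 33, 43, 60]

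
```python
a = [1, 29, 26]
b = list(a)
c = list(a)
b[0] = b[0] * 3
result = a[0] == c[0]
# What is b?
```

After line 1: a = [1, 29, 26]
After line 2 (b = list(a), copy): a = [1, 29, 26], b = [1, 29, 26]
After line 3 (c = list(a) is a copy, new object): c = [1, 29, 26]
After line 4 (b[0] = 1 * 3 = 3; only b mutates (copy)): a = [1, 29, 26], b = [3, 29, 26], c = [1, 29, 26]
After line 5 (a[0] = 1, c[0] = 1; result = True)

[3, 29, 26]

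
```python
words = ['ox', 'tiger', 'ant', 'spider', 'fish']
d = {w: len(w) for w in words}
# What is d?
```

{'ox': 2, 'tiger': 5, 'ant': 3, 'spider': 6, 'fish': 4}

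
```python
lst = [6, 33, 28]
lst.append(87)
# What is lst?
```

[6, 33, 28, 87]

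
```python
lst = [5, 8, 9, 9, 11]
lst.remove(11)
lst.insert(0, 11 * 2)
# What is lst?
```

After line 1: lst = [5, 8, 9, 9, 11]
After line 2 (remove first 11): lst = [5, 8, 9, 9]
After line 3 (insert 22 at index 0): lst = [22, 5, 8, 9, 9]

[22, 5, 8, 9, 9]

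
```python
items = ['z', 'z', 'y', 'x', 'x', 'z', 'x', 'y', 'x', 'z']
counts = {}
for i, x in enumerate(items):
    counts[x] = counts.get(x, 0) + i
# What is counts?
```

Initial: counts = {}, items = ['z', 'z', 'y', 'x', 'x', 'z', 'x', 'y', 'x', 'z']
i=0, x='z': counts = {'z': 0}
i=1, x='z': counts = {'z': 1}
i=2, x='y': counts = {'z': 1, 'y': 2}
i=3, x='x': counts = {'z': 1, 'y': 2, 'x': 3}
i=4, x='x': counts = {'z': 1, 'y': 2, 'x': 7}
i=5, x='z': counts = {'z': 6, 'y': 2, 'x': 7}
i=6, x='x': counts = {'z': 6, 'y': 2, 'x': 13}
i=7, x='y': counts = {'z': 6, 'y': 9, 'x': 13}
i=8, x='x': counts = {'z': 6, 'y': 9, 'x': 21}
i=9, x='z': counts = {'z': 15, 'y': 9, 'x': 21}

{'z': 15, 'y': 9, 'x': 21}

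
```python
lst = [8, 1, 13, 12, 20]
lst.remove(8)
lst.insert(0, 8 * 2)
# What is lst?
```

After line 1: lst = [8, 1, 13, 12, 20]
After line 2 (remove first 8): lst = [1, 13, 12, 20]
After line 3 (insert 16 at index 0): lst = [16, 1, 13, 12, 20]

[16, 1, 13, 12, 20]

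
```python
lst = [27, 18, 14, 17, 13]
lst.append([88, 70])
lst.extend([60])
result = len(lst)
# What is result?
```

After line 1: lst = [27, 18, 14, 17, 13]
After line 2 (append adds [88, 70] as single element): lst = [27, 18, 14, 17, 13, [88, 70]]
After line 3 (extend unpacks [60], adds 60): lst = [27, 18, 14, 17, 13, [88, 70], 60]
After line 4: result = len(lst) = 7

7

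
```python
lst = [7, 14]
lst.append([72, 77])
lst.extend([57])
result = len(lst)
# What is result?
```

After line 1: lst = [7, 14]
After line 2 (append adds [72, 77] as single element): lst = [7, 14, [72, 77]]
After line 3 (extend unpacks [57], adds 57): lst = [7, 14, [72, 77], 57]
After line 4: result = len(lst) = 4

4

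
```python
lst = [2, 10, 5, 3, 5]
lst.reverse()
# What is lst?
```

[5, 3, 5, 10, 2]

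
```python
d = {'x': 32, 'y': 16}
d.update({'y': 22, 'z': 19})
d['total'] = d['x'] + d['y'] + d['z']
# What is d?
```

After line 1: d = {'x': 32, 'y': 16}
After line 2 (y overwritten, z added): d = {'x': 32, 'y': 22, 'z': 19}
After line 3 (total = 32 + 22 + 19 = 73): d = {'x': 32, 'y': 22, 'z': 19, 'total': 73}

{'x': 32, 'y': 22, 'z': 19, 'total': 73}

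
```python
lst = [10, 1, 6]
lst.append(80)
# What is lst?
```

[10, 1, 6, 80]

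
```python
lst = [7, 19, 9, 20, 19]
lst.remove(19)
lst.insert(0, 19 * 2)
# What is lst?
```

After line 1: lst = [7, 19, 9, 20, 19]
After line 2 (remove first 19): lst = [7, 9, 20, 19]
After line 3 (insert 38 at index 0): lst = [38, 7, 9, 20, 19]

[38, 7, 9, 20, 19]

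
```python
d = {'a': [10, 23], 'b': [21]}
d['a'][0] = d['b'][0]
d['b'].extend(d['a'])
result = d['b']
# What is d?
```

After line 1: d = {'a': [10, 23], 'b': [21]}
After line 2 (a[0] = b[0] = 21): d = {'a': [21, 23], 'b': [21]}
After line 3 (b.extend(a) appends [21, 23]): d = {'a': [21, 23], 'b': [21, 21, 23]}
After line 4: result = d['b'] = [21, 21, 23]

{'a': [21, 23], 'b': [21, 21, 23]}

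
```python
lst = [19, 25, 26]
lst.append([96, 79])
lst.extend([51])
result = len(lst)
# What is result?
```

After line 1: lst = [19, 25, 26]
After line 2 (append adds [96, 79] as single element): lst = [19, 25, 26, [96, 79]]
After line 3 (extend unpacks [51], adds 51): lst = [19, 25, 26, [96, 79], 51]
After line 4: result = len(lst) = 5

5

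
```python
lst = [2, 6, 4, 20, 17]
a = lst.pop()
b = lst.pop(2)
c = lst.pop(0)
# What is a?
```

After line 1: lst = [2, 6, 4, 20, 17]
After line 2 (pop() -> a = 17): lst = [2, 6, 4, 20]
After line 3 (pop(2) -> b = 4): lst = [2, 6, 20]
After line 4 (pop(0) -> c = 2): lst = [6, 20]

17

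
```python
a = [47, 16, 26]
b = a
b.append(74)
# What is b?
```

After line 1: a = [47, 16, 26]
After line 2 (b = a is an alias, same object): a = [47, 16, 26], b = [47, 16, 26]
After line 3 (b.append mutates the shared list): a = [47, 16, 26, 74], b = [47, 16, 26, 74]

[47, 16, 26, 74]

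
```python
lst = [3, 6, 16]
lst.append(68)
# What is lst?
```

[3, 6, 16, 68]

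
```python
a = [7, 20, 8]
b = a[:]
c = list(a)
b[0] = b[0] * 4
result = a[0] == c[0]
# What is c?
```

After line 1: a = [7, 20, 8]
After line 2 (b = a[:], copy): a = [7, 20, 8], b = [7, 20, 8]
After line 3 (c = list(a) is a copy, new object): c = [7, 20, 8]
After line 4 (b[0] = 7 * 4 = 28; only b mutates (copy)): a = [7, 20, 8], b = [28, 20, 8], c = [7, 20, 8]
After line 5 (a[0] = 7, c[0] = 7; result = True)

[7, 20, 8]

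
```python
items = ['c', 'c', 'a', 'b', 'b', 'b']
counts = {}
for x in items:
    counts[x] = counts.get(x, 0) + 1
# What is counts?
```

Initial: counts = {}, items = ['c', 'c', 'a', 'b', 'b', 'b']
See 'c': counts = {'c': 1}
See 'c': counts = {'c': 2}
See 'a': counts = {'c': 2, 'a': 1}
See 'b': counts = {'c': 2, 'a': 1, 'b': 1}
See 'b': counts = {'c': 2, 'a': 1, 'b': 2}
See 'b': counts = {'c': 2, 'a': 1, 'b': 3}

{'c': 2, 'a': 1, 'b': 3}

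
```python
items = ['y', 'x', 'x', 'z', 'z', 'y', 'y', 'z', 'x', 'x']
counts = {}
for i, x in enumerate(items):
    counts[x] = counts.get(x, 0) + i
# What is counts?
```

Initial: counts = {}, items = ['y', 'x', 'x', 'z', 'z', 'y', 'y', 'z', 'x', 'x']
i=0, x='y': counts = {'y': 0}
i=1, x='x': counts = {'y': 0, 'x': 1}
i=2, x='x': counts = {'y': 0, 'x': 3}
i=3, x='z': counts = {'y': 0, 'x': 3, 'z': 3}
i=4, x='z': counts = {'y': 0, 'x': 3, 'z': 7}
i=5, x='y': counts = {'y': 5, 'x': 3, 'z': 7}
i=6, x='y': counts = {'y': 11, 'x': 3, 'z': 7}
i=7, x='z': counts = {'y': 11, 'x': 3, 'z': 14}
i=8, x='x': counts = {'y': 11, 'x': 11, 'z': 14}
i=9, x='x': counts = {'y': 11, 'x': 20, 'z': 14}

{'y': 11, 'x': 20, 'z': 14}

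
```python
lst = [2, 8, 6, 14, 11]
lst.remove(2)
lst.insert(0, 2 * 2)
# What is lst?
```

After line 1: lst = [2, 8, 6, 14, 11]
After line 2 (remove first 2): lst = [8, 6, 14, 11]
After line 3 (insert 4 at index 0): lst = [4, 8, 6, 14, 11]

[4, 8, 6, 14, 11]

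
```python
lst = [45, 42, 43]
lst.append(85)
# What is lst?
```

[45, 42, 43, 85]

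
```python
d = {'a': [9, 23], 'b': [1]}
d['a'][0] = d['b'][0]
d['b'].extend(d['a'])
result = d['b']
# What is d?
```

After line 1: d = {'a': [9, 23], 'b': [1]}
After line 2 (a[0] = b[0] = 1): d = {'a': [1, 23], 'b': [1]}
After line 3 (b.extend(a) appends [1, 23]): d = {'a': [1, 23], 'b': [1, 1, 23]}
After line 4: result = d['b'] = [1, 1, 23]

{'a': [1, 23], 'b': [1, 1, 23]}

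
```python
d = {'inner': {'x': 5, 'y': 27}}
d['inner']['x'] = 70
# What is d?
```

After line 1: d = {'inner': {'x': 5, 'y': 27}}
After line 2 (inner x overwritten): d = {'inner': {'x': 70, 'y': 27}}

{'inner': {'x': 70, 'y': 27}}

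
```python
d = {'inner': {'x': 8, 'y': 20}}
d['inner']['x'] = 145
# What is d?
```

After line 1: d = {'inner': {'x': 8, 'y': 20}}
After line 2 (inner x overwritten): d = {'inner': {'x': 145, 'y': 20}}

{'inner': {'x': 145, 'y': 20}}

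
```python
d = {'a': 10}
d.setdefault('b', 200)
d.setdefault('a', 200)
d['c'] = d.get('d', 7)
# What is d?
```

After line 1: d = {'a': 10}
After line 2 (setdefault adds 'b'=200): d = {'a': 10, 'b': 200}
After line 3 (setdefault 'a' no-op, already exists): d = {'a': 10, 'b': 200}
After line 4 (get('d', 7) returns default since 'd' not in d): d = {'a': 10, 'b': 200, 'c': 7}

{'a': 10, 'b': 200, 'c': 7}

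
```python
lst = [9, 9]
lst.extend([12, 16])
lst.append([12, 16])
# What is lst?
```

After line 1: lst = [9, 9]
After line 2 (extend unpacks [12, 16]): lst = [9, 9, 12, 16]
After line 3 (append adds [12, 16] as single element): lst = [9, 9, 12, 16, [12, 16]]

[9, 9, 12, 16, [12, 16]]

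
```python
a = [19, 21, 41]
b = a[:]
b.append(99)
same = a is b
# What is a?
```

After line 1: a = [19, 21, 41]
After line 2 (b = a[:] is a shallow copy, new object): a = [19, 21, 41], b = [19, 21, 41]
After line 3 (append only mutates b): a = [19, 21, 41], b = [19, 21, 41, 99]
After line 4 (same = a is b; different objects -> False): same = False

[19, 21, 41]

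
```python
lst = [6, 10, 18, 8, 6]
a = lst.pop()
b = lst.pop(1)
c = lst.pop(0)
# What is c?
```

After line 1: lst = [6, 10, 18, 8, 6]
After line 2 (pop() -> a = 6): lst = [6, 10, 18, 8]
After line 3 (pop(1) -> b = 10): lst = [6, 18, 8]
After line 4 (pop(0) -> c = 6): lst = [18, 8]

6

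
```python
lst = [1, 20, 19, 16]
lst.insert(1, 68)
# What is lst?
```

[1, 68, 20, 19, 16]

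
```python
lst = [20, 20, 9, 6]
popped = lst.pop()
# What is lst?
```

[20, 20, 9]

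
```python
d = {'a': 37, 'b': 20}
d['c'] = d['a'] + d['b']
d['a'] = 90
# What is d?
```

After line 1: d = {'a': 37, 'b': 20}
After line 2 (d['c'] = 37 + 20): d = {'a': 37, 'b': 20, 'c': 57}
After line 3: d = {'a': 90, 'b': 20, 'c': 57}

{'a': 90, 'b': 20, 'c': 57}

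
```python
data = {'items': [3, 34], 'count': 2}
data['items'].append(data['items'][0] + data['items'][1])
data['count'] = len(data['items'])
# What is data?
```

After line 1: data = {'items': [3, 34], 'count': 2}
After line 2 (append 3 + 34 = 37): data = {'items': [3, 34, 37], 'count': 2}
After line 3 (count = len(items) = 3): data = {'items': [3, 34, 37], 'count': 3}

{'items': [3, 34, 37], 'count': 3}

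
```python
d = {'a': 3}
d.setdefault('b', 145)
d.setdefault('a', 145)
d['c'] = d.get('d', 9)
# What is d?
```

After line 1: d = {'a': 3}
After line 2 (setdefault adds 'b'=145): d = {'a': 3, 'b': 145}
After line 3 (setdefault 'a' no-op, already exists): d = {'a': 3, 'b': 145}
After line 4 (get('d', 9) returns default since 'd' not in d): d = {'a': 3, 'b': 145, 'c': 9}

{'a': 3, 'b': 145, 'c': 9}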